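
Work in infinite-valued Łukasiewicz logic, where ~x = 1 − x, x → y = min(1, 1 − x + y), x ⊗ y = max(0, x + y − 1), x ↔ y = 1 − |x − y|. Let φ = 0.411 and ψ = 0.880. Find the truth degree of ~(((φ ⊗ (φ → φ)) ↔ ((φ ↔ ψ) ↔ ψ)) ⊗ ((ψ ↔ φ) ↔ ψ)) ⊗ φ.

0.000

φ → φ = min(1, 1 − 0.411 + 0.411) = min(1, 1.000) = 1.000
φ ⊗ (φ → φ) = max(0, 0.411 + 1.000 − 1) = max(0, 0.411) = 0.411
φ ↔ ψ = 1 − |0.411 − 0.880| = 1 − 0.469 = 0.531
(φ ↔ ψ) ↔ ψ = 1 − |0.531 − 0.880| = 1 − 0.349 = 0.651
(φ ⊗ (φ → φ)) ↔ ((φ ↔ ψ) ↔ ψ) = 1 − |0.411 − 0.651| = 1 − 0.240 = 0.760
ψ ↔ φ = 1 − |0.880 − 0.411| = 1 − 0.469 = 0.531
(ψ ↔ φ) ↔ ψ = 1 − |0.531 − 0.880| = 1 − 0.349 = 0.651
((φ ⊗ (φ → φ)) ↔ ((φ ↔ ψ) ↔ ψ)) ⊗ ((ψ ↔ φ) ↔ ψ) = max(0, 0.760 + 0.651 − 1) = max(0, 0.411) = 0.411
~(((φ ⊗ (φ → φ)) ↔ ((φ ↔ ψ) ↔ ψ)) ⊗ ((ψ ↔ φ) ↔ ψ)) = 1 − 0.411 = 0.589
~(((φ ⊗ (φ → φ)) ↔ ((φ ↔ ψ) ↔ ψ)) ⊗ ((ψ ↔ φ) ↔ ψ)) ⊗ φ = max(0, 0.589 + 0.411 − 1) = max(0, 0.000) = 0.000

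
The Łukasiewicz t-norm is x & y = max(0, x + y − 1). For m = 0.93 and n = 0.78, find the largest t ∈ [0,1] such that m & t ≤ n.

0.85

The residuum of the Łukasiewicz t-norm gives the supremum: min(1, 1 − 0.93 + 0.78).
1 − 0.93 + 0.78 = 0.85, so t = min(1, 0.85) = 0.85.
Check: 0.93 & 0.85 = max(0, 0.78) = 0.78 ≤ 0.78.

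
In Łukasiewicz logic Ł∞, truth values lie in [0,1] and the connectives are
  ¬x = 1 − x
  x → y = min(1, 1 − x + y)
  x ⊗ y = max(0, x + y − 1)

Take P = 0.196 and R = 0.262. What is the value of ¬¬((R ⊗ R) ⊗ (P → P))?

0.000

R ⊗ R = max(0, 0.262 + 0.262 − 1) = max(0, -0.476) = 0.000
P → P = min(1, 1 − 0.196 + 0.196) = min(1, 1.000) = 1.000
(R ⊗ R) ⊗ (P → P) = max(0, 0.000 + 1.000 − 1) = max(0, 0.000) = 0.000
¬((R ⊗ R) ⊗ (P → P)) = 1 − 0.000 = 1.000
¬¬((R ⊗ R) ⊗ (P → P)) = 1 − 1.000 = 0.000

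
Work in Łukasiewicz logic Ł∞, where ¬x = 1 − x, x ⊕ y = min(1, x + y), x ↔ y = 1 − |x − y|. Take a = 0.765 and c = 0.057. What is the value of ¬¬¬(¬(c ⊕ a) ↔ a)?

0.587

c ⊕ a = min(1, 0.057 + 0.765) = min(1, 0.822) = 0.822
¬(c ⊕ a) = 1 − 0.822 = 0.178
¬(c ⊕ a) ↔ a = 1 − |0.178 − 0.765| = 1 − 0.587 = 0.413
¬(¬(c ⊕ a) ↔ a) = 1 − 0.413 = 0.587
¬¬(¬(c ⊕ a) ↔ a) = 1 − 0.587 = 0.413
¬¬¬(¬(c ⊕ a) ↔ a) = 1 − 0.413 = 0.587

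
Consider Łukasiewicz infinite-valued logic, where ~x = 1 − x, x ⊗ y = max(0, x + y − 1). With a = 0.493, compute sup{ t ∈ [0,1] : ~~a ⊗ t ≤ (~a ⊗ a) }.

0.507

~a = 1 − 0.493 = 0.507
~~a = 1 − 0.507 = 0.493
So the left factor is ~~a = 0.493.
~a ⊗ a = max(0, 0.507 + 0.493 − 1) = max(0, 0.000) = 0.000
So the right-hand bound is ~a ⊗ a = 0.000.
The residuum of the Łukasiewicz t-norm gives the supremum: min(1, 1 − 0.493 + 0.000).
1 − 0.493 + 0.000 = 0.507, so t = min(1, 0.507) = 0.507.
Check: 0.493 ⊗ 0.507 = max(0, 0.000) = 0.000 ≤ 0.000.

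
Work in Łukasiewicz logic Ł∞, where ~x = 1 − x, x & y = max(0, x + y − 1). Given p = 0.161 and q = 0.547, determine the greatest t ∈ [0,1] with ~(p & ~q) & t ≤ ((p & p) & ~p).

0.000

~q = 1 − 0.547 = 0.453
p & ~q = max(0, 0.161 + 0.453 − 1) = max(0, -0.386) = 0.000
~(p & ~q) = 1 − 0.000 = 1.000
So the left factor is ~(p & ~q) = 1.000.
p & p = max(0, 0.161 + 0.161 − 1) = max(0, -0.678) = 0.000
~p = 1 − 0.161 = 0.839
(p & p) & ~p = max(0, 0.000 + 0.839 − 1) = max(0, -0.161) = 0.000
So the right-hand bound is (p & p) & ~p = 0.000.
The residuum of the Łukasiewicz t-norm gives the supremum: min(1, 1 − 1.000 + 0.000).
1 − 1.000 + 0.000 = 0.000, so t = min(1, 0.000) = 0.000.
Check: 1.000 & 0.000 = max(0, 0.000) = 0.000 ≤ 0.000.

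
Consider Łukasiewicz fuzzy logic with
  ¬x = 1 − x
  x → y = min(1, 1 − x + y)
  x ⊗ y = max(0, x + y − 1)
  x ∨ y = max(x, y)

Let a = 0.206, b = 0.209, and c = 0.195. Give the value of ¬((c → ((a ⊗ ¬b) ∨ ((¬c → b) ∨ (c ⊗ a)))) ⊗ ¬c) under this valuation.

¬b = 1 − 0.209 = 0.791
a ⊗ ¬b = max(0, 0.206 + 0.791 − 1) = max(0, -0.003) = 0.000
¬c = 1 − 0.195 = 0.805
¬c → b = min(1, 1 − 0.805 + 0.209) = min(1, 0.404) = 0.404
c ⊗ a = max(0, 0.195 + 0.206 − 1) = max(0, -0.599) = 0.000
(¬c → b) ∨ (c ⊗ a) = max(0.404, 0.000) = 0.404
(a ⊗ ¬b) ∨ ((¬c → b) ∨ (c ⊗ a)) = max(0.000, 0.404) = 0.404
c → ((a ⊗ ¬b) ∨ ((¬c → b) ∨ (c ⊗ a))) = min(1, 1 − 0.195 + 0.404) = min(1, 1.209) = 1.000
(c → ((a ⊗ ¬b) ∨ ((¬c → b) ∨ (c ⊗ a)))) ⊗ ¬c = max(0, 1.000 + 0.805 − 1) = max(0, 0.805) = 0.805
¬((c → ((a ⊗ ¬b) ∨ ((¬c → b) ∨ (c ⊗ a)))) ⊗ ¬c) = 1 − 0.805 = 0.195

0.195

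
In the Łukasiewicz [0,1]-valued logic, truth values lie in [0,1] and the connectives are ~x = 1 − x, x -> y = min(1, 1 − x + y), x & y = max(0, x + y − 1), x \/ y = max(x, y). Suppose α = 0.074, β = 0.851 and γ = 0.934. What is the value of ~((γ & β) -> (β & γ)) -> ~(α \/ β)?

1.000

γ & β = max(0, 0.934 + 0.851 − 1) = max(0, 0.785) = 0.785
β & γ = max(0, 0.851 + 0.934 − 1) = max(0, 0.785) = 0.785
(γ & β) -> (β & γ) = min(1, 1 − 0.785 + 0.785) = min(1, 1.000) = 1.000
~((γ & β) -> (β & γ)) = 1 − 1.000 = 0.000
α \/ β = max(0.074, 0.851) = 0.851
~(α \/ β) = 1 − 0.851 = 0.149
~((γ & β) -> (β & γ)) -> ~(α \/ β) = min(1, 1 − 0.000 + 0.149) = min(1, 1.149) = 1.000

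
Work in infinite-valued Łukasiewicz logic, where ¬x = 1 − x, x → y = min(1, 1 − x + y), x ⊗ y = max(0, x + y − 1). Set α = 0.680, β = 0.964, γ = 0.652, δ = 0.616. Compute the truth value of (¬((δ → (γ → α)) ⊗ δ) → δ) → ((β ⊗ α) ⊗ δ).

0.260

γ → α = min(1, 1 − 0.652 + 0.680) = min(1, 1.028) = 1.000
δ → (γ → α) = min(1, 1 − 0.616 + 1.000) = min(1, 1.384) = 1.000
(δ → (γ → α)) ⊗ δ = max(0, 1.000 + 0.616 − 1) = max(0, 0.616) = 0.616
¬((δ → (γ → α)) ⊗ δ) = 1 − 0.616 = 0.384
¬((δ → (γ → α)) ⊗ δ) → δ = min(1, 1 − 0.384 + 0.616) = min(1, 1.232) = 1.000
β ⊗ α = max(0, 0.964 + 0.680 − 1) = max(0, 0.644) = 0.644
(β ⊗ α) ⊗ δ = max(0, 0.644 + 0.616 − 1) = max(0, 0.260) = 0.260
(¬((δ → (γ → α)) ⊗ δ) → δ) → ((β ⊗ α) ⊗ δ) = min(1, 1 − 1.000 + 0.260) = min(1, 0.260) = 0.260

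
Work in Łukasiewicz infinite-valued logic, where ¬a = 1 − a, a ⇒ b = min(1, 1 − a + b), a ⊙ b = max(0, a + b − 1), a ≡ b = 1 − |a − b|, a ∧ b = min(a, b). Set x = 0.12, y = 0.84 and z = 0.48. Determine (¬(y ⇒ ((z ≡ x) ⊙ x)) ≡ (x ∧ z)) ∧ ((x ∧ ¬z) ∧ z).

0.12

z ≡ x = 1 − |0.48 − 0.12| = 1 − 0.36 = 0.64
(z ≡ x) ⊙ x = max(0, 0.64 + 0.12 − 1) = max(0, -0.24) = 0.00
y ⇒ ((z ≡ x) ⊙ x) = min(1, 1 − 0.84 + 0.00) = min(1, 0.16) = 0.16
¬(y ⇒ ((z ≡ x) ⊙ x)) = 1 − 0.16 = 0.84
x ∧ z = min(0.12, 0.48) = 0.12
¬(y ⇒ ((z ≡ x) ⊙ x)) ≡ (x ∧ z) = 1 − |0.84 − 0.12| = 1 − 0.72 = 0.28
¬z = 1 − 0.48 = 0.52
x ∧ ¬z = min(0.12, 0.52) = 0.12
(x ∧ ¬z) ∧ z = min(0.12, 0.48) = 0.12
(¬(y ⇒ ((z ≡ x) ⊙ x)) ≡ (x ∧ z)) ∧ ((x ∧ ¬z) ∧ z) = min(0.28, 0.12) = 0.12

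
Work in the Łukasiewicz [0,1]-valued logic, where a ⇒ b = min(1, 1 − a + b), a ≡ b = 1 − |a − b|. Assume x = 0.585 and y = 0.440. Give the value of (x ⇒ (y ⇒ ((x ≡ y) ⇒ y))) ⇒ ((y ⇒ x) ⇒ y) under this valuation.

x ≡ y = 1 − |0.585 − 0.440| = 1 − 0.145 = 0.855
(x ≡ y) ⇒ y = min(1, 1 − 0.855 + 0.440) = min(1, 0.585) = 0.585
y ⇒ ((x ≡ y) ⇒ y) = min(1, 1 − 0.440 + 0.585) = min(1, 1.145) = 1.000
x ⇒ (y ⇒ ((x ≡ y) ⇒ y)) = min(1, 1 − 0.585 + 1.000) = min(1, 1.415) = 1.000
y ⇒ x = min(1, 1 − 0.440 + 0.585) = min(1, 1.145) = 1.000
(y ⇒ x) ⇒ y = min(1, 1 − 1.000 + 0.440) = min(1, 0.440) = 0.440
(x ⇒ (y ⇒ ((x ≡ y) ⇒ y))) ⇒ ((y ⇒ x) ⇒ y) = min(1, 1 − 1.000 + 0.440) = min(1, 0.440) = 0.440

0.440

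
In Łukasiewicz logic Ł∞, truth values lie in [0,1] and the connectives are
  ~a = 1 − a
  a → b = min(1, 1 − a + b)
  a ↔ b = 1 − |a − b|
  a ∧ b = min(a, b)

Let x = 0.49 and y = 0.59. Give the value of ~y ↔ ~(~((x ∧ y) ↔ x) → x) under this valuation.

~y = 1 − 0.59 = 0.41
x ∧ y = min(0.49, 0.59) = 0.49
(x ∧ y) ↔ x = 1 − |0.49 − 0.49| = 1 − 0.00 = 1.00
~((x ∧ y) ↔ x) = 1 − 1.00 = 0.00
~((x ∧ y) ↔ x) → x = min(1, 1 − 0.00 + 0.49) = min(1, 1.49) = 1.00
~(~((x ∧ y) ↔ x) → x) = 1 − 1.00 = 0.00
~y ↔ ~(~((x ∧ y) ↔ x) → x) = 1 − |0.41 − 0.00| = 1 − 0.41 = 0.59

0.59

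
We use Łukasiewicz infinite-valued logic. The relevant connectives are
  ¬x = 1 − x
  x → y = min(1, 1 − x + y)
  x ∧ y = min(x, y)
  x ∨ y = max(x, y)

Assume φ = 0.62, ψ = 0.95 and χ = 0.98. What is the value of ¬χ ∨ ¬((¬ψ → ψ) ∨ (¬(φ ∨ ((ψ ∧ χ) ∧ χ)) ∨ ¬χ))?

¬χ = 1 − 0.98 = 0.02
¬ψ = 1 − 0.95 = 0.05
¬ψ → ψ = min(1, 1 − 0.05 + 0.95) = min(1, 1.90) = 1.00
ψ ∧ χ = min(0.95, 0.98) = 0.95
(ψ ∧ χ) ∧ χ = min(0.95, 0.98) = 0.95
φ ∨ ((ψ ∧ χ) ∧ χ) = max(0.62, 0.95) = 0.95
¬(φ ∨ ((ψ ∧ χ) ∧ χ)) = 1 − 0.95 = 0.05
¬(φ ∨ ((ψ ∧ χ) ∧ χ)) ∨ ¬χ = max(0.05, 0.02) = 0.05
(¬ψ → ψ) ∨ (¬(φ ∨ ((ψ ∧ χ) ∧ χ)) ∨ ¬χ) = max(1.00, 0.05) = 1.00
¬((¬ψ → ψ) ∨ (¬(φ ∨ ((ψ ∧ χ) ∧ χ)) ∨ ¬χ)) = 1 − 1.00 = 0.00
¬χ ∨ ¬((¬ψ → ψ) ∨ (¬(φ ∨ ((ψ ∧ χ) ∧ χ)) ∨ ¬χ)) = max(0.02, 0.00) = 0.02

0.02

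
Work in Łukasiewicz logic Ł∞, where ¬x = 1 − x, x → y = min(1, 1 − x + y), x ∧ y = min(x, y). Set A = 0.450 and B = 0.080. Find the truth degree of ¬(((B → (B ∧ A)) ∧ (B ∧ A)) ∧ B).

B ∧ A = min(0.080, 0.450) = 0.080
B → (B ∧ A) = min(1, 1 − 0.080 + 0.080) = min(1, 1.000) = 1.000
(B → (B ∧ A)) ∧ (B ∧ A) = min(1.000, 0.080) = 0.080
((B → (B ∧ A)) ∧ (B ∧ A)) ∧ B = min(0.080, 0.080) = 0.080
¬(((B → (B ∧ A)) ∧ (B ∧ A)) ∧ B) = 1 − 0.080 = 0.920

0.920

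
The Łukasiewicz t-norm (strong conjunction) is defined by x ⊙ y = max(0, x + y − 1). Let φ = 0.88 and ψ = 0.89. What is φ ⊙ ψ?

0.77

φ ⊙ ψ = max(0, 0.88 + 0.89 − 1) = max(0, 0.77) = 0.77
For comparison, the Gödel (minimum) t-norm min(x, y) would give 0.88.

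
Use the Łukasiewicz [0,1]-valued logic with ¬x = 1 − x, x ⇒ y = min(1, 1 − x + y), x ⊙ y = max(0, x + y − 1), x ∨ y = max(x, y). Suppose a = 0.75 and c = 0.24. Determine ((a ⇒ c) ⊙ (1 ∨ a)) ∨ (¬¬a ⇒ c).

a ⇒ c = min(1, 1 − 0.75 + 0.24) = min(1, 0.49) = 0.49
1 ∨ a = max(1.00, 0.75) = 1.00
(a ⇒ c) ⊙ (1 ∨ a) = max(0, 0.49 + 1.00 − 1) = max(0, 0.49) = 0.49
¬a = 1 − 0.75 = 0.25
¬¬a = 1 − 0.25 = 0.75
¬¬a ⇒ c = min(1, 1 − 0.75 + 0.24) = min(1, 0.49) = 0.49
((a ⇒ c) ⊙ (1 ∨ a)) ∨ (¬¬a ⇒ c) = max(0.49, 0.49) = 0.49

0.49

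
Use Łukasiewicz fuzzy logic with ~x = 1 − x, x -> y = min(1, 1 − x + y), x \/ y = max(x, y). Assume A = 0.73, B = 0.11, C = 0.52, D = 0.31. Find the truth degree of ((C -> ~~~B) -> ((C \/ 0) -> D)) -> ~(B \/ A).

~B = 1 − 0.11 = 0.89
~~B = 1 − 0.89 = 0.11
~~~B = 1 − 0.11 = 0.89
C -> ~~~B = min(1, 1 − 0.52 + 0.89) = min(1, 1.37) = 1.00
C \/ 0 = max(0.52, 0.00) = 0.52
(C \/ 0) -> D = min(1, 1 − 0.52 + 0.31) = min(1, 0.79) = 0.79
(C -> ~~~B) -> ((C \/ 0) -> D) = min(1, 1 − 1.00 + 0.79) = min(1, 0.79) = 0.79
B \/ A = max(0.11, 0.73) = 0.73
~(B \/ A) = 1 − 0.73 = 0.27
((C -> ~~~B) -> ((C \/ 0) -> D)) -> ~(B \/ A) = min(1, 1 − 0.79 + 0.27) = min(1, 0.48) = 0.48

0.48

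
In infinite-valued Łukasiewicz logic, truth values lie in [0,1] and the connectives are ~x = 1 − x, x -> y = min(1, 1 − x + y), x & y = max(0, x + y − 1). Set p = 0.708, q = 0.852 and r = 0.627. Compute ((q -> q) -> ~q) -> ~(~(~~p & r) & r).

q -> q = min(1, 1 − 0.852 + 0.852) = min(1, 1.000) = 1.000
~q = 1 − 0.852 = 0.148
(q -> q) -> ~q = min(1, 1 − 1.000 + 0.148) = min(1, 0.148) = 0.148
~p = 1 − 0.708 = 0.292
~~p = 1 − 0.292 = 0.708
~~p & r = max(0, 0.708 + 0.627 − 1) = max(0, 0.335) = 0.335
~(~~p & r) = 1 − 0.335 = 0.665
~(~~p & r) & r = max(0, 0.665 + 0.627 − 1) = max(0, 0.292) = 0.292
~(~(~~p & r) & r) = 1 − 0.292 = 0.708
((q -> q) -> ~q) -> ~(~(~~p & r) & r) = min(1, 1 − 0.148 + 0.708) = min(1, 1.560) = 1.000

1.000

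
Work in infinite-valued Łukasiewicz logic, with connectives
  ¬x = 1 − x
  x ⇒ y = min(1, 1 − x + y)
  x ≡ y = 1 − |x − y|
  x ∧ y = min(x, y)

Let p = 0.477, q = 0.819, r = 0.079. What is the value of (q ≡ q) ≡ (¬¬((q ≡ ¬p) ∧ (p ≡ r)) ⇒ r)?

0.477

q ≡ q = 1 − |0.819 − 0.819| = 1 − 0.000 = 1.000
¬p = 1 − 0.477 = 0.523
q ≡ ¬p = 1 − |0.819 − 0.523| = 1 − 0.296 = 0.704
p ≡ r = 1 − |0.477 − 0.079| = 1 − 0.398 = 0.602
(q ≡ ¬p) ∧ (p ≡ r) = min(0.704, 0.602) = 0.602
¬((q ≡ ¬p) ∧ (p ≡ r)) = 1 − 0.602 = 0.398
¬¬((q ≡ ¬p) ∧ (p ≡ r)) = 1 − 0.398 = 0.602
¬¬((q ≡ ¬p) ∧ (p ≡ r)) ⇒ r = min(1, 1 − 0.602 + 0.079) = min(1, 0.477) = 0.477
(q ≡ q) ≡ (¬¬((q ≡ ¬p) ∧ (p ≡ r)) ⇒ r) = 1 − |1.000 − 0.477| = 1 − 0.523 = 0.477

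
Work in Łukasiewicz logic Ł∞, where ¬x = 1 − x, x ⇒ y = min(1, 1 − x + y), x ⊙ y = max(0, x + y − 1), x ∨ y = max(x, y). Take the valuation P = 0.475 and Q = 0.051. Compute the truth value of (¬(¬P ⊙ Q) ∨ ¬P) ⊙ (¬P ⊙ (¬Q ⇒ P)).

¬P = 1 − 0.475 = 0.525
¬P ⊙ Q = max(0, 0.525 + 0.051 − 1) = max(0, -0.424) = 0.000
¬(¬P ⊙ Q) = 1 − 0.000 = 1.000
¬(¬P ⊙ Q) ∨ ¬P = max(1.000, 0.525) = 1.000
¬Q = 1 − 0.051 = 0.949
¬Q ⇒ P = min(1, 1 − 0.949 + 0.475) = min(1, 0.526) = 0.526
¬P ⊙ (¬Q ⇒ P) = max(0, 0.525 + 0.526 − 1) = max(0, 0.051) = 0.051
(¬(¬P ⊙ Q) ∨ ¬P) ⊙ (¬P ⊙ (¬Q ⇒ P)) = max(0, 1.000 + 0.051 − 1) = max(0, 0.051) = 0.051

0.051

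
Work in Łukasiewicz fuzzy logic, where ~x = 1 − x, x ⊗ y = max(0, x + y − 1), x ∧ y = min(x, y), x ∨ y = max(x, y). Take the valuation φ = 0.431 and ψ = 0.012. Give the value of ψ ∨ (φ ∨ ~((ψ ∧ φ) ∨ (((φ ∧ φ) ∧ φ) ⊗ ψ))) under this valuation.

ψ ∧ φ = min(0.012, 0.431) = 0.012
φ ∧ φ = min(0.431, 0.431) = 0.431
(φ ∧ φ) ∧ φ = min(0.431, 0.431) = 0.431
((φ ∧ φ) ∧ φ) ⊗ ψ = max(0, 0.431 + 0.012 − 1) = max(0, -0.557) = 0.000
(ψ ∧ φ) ∨ (((φ ∧ φ) ∧ φ) ⊗ ψ) = max(0.012, 0.000) = 0.012
~((ψ ∧ φ) ∨ (((φ ∧ φ) ∧ φ) ⊗ ψ)) = 1 − 0.012 = 0.988
φ ∨ ~((ψ ∧ φ) ∨ (((φ ∧ φ) ∧ φ) ⊗ ψ)) = max(0.431, 0.988) = 0.988
ψ ∨ (φ ∨ ~((ψ ∧ φ) ∨ (((φ ∧ φ) ∧ φ) ⊗ ψ))) = max(0.012, 0.988) = 0.988

0.988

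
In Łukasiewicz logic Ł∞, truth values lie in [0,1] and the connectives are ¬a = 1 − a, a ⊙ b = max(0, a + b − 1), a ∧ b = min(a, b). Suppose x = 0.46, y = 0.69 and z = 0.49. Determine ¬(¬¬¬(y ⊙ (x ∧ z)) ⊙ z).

x ∧ z = min(0.46, 0.49) = 0.46
y ⊙ (x ∧ z) = max(0, 0.69 + 0.46 − 1) = max(0, 0.15) = 0.15
¬(y ⊙ (x ∧ z)) = 1 − 0.15 = 0.85
¬¬(y ⊙ (x ∧ z)) = 1 − 0.85 = 0.15
¬¬¬(y ⊙ (x ∧ z)) = 1 − 0.15 = 0.85
¬¬¬(y ⊙ (x ∧ z)) ⊙ z = max(0, 0.85 + 0.49 − 1) = max(0, 0.34) = 0.34
¬(¬¬¬(y ⊙ (x ∧ z)) ⊙ z) = 1 − 0.34 = 0.66

0.66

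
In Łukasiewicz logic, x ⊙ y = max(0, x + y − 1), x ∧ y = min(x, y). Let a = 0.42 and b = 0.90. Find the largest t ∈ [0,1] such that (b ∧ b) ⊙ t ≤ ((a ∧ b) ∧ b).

b ∧ b = min(0.90, 0.90) = 0.90
So the left factor is b ∧ b = 0.90.
a ∧ b = min(0.42, 0.90) = 0.42
(a ∧ b) ∧ b = min(0.42, 0.90) = 0.42
So the right-hand bound is (a ∧ b) ∧ b = 0.42.
The residuum of the Łukasiewicz t-norm gives the supremum: min(1, 1 − 0.90 + 0.42).
1 − 0.90 + 0.42 = 0.52, so t = min(1, 0.52) = 0.52.
Check: 0.90 ⊙ 0.52 = max(0, 0.42) = 0.42 ≤ 0.42.

0.52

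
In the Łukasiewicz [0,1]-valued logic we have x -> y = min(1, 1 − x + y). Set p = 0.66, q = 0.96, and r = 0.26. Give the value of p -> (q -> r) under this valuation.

q -> r = min(1, 1 − 0.96 + 0.26) = min(1, 0.30) = 0.30
p -> (q -> r) = min(1, 1 − 0.66 + 0.30) = min(1, 0.64) = 0.64

0.64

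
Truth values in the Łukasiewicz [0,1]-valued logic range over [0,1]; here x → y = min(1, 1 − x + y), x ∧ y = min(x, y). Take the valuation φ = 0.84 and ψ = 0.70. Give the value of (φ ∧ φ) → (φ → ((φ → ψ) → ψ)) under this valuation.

φ ∧ φ = min(0.84, 0.84) = 0.84
φ → ψ = min(1, 1 − 0.84 + 0.70) = min(1, 0.86) = 0.86
(φ → ψ) → ψ = min(1, 1 − 0.86 + 0.70) = min(1, 0.84) = 0.84
φ → ((φ → ψ) → ψ) = min(1, 1 − 0.84 + 0.84) = min(1, 1.00) = 1.00
(φ ∧ φ) → (φ → ((φ → ψ) → ψ)) = min(1, 1 − 0.84 + 1.00) = min(1, 1.16) = 1.00

1.00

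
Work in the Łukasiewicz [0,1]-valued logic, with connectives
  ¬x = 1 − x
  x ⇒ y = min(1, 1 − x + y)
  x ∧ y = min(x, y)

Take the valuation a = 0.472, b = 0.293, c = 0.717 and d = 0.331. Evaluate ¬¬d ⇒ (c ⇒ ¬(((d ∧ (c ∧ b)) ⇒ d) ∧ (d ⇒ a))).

¬d = 1 − 0.331 = 0.669
¬¬d = 1 − 0.669 = 0.331
c ∧ b = min(0.717, 0.293) = 0.293
d ∧ (c ∧ b) = min(0.331, 0.293) = 0.293
(d ∧ (c ∧ b)) ⇒ d = min(1, 1 − 0.293 + 0.331) = min(1, 1.038) = 1.000
d ⇒ a = min(1, 1 − 0.331 + 0.472) = min(1, 1.141) = 1.000
((d ∧ (c ∧ b)) ⇒ d) ∧ (d ⇒ a) = min(1.000, 1.000) = 1.000
¬(((d ∧ (c ∧ b)) ⇒ d) ∧ (d ⇒ a)) = 1 − 1.000 = 0.000
c ⇒ ¬(((d ∧ (c ∧ b)) ⇒ d) ∧ (d ⇒ a)) = min(1, 1 − 0.717 + 0.000) = min(1, 0.283) = 0.283
¬¬d ⇒ (c ⇒ ¬(((d ∧ (c ∧ b)) ⇒ d) ∧ (d ⇒ a))) = min(1, 1 − 0.331 + 0.283) = min(1, 0.952) = 0.952

0.952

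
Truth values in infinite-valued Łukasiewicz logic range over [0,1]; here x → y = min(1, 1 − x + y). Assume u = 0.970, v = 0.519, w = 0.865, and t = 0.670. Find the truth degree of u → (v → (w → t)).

w → t = min(1, 1 − 0.865 + 0.670) = min(1, 0.805) = 0.805
v → (w → t) = min(1, 1 − 0.519 + 0.805) = min(1, 1.286) = 1.000
u → (v → (w → t)) = min(1, 1 − 0.970 + 1.000) = min(1, 1.030) = 1.000

1.000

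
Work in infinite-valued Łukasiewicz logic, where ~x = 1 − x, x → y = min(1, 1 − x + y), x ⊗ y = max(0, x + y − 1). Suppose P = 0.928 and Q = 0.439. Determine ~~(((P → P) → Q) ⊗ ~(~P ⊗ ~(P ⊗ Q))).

0.439

P → P = min(1, 1 − 0.928 + 0.928) = min(1, 1.000) = 1.000
(P → P) → Q = min(1, 1 − 1.000 + 0.439) = min(1, 0.439) = 0.439
~P = 1 − 0.928 = 0.072
P ⊗ Q = max(0, 0.928 + 0.439 − 1) = max(0, 0.367) = 0.367
~(P ⊗ Q) = 1 − 0.367 = 0.633
~P ⊗ ~(P ⊗ Q) = max(0, 0.072 + 0.633 − 1) = max(0, -0.295) = 0.000
~(~P ⊗ ~(P ⊗ Q)) = 1 − 0.000 = 1.000
((P → P) → Q) ⊗ ~(~P ⊗ ~(P ⊗ Q)) = max(0, 0.439 + 1.000 − 1) = max(0, 0.439) = 0.439
~(((P → P) → Q) ⊗ ~(~P ⊗ ~(P ⊗ Q))) = 1 − 0.439 = 0.561
~~(((P → P) → Q) ⊗ ~(~P ⊗ ~(P ⊗ Q))) = 1 − 0.561 = 0.439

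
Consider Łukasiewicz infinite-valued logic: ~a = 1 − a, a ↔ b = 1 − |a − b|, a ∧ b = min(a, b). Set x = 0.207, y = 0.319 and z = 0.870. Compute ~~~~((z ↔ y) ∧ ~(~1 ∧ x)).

z ↔ y = 1 − |0.870 − 0.319| = 1 − 0.551 = 0.449
~1 = 1 − 1.000 = 0.000
~1 ∧ x = min(0.000, 0.207) = 0.000
~(~1 ∧ x) = 1 − 0.000 = 1.000
(z ↔ y) ∧ ~(~1 ∧ x) = min(0.449, 1.000) = 0.449
~((z ↔ y) ∧ ~(~1 ∧ x)) = 1 − 0.449 = 0.551
~~((z ↔ y) ∧ ~(~1 ∧ x)) = 1 − 0.551 = 0.449
~~~((z ↔ y) ∧ ~(~1 ∧ x)) = 1 − 0.449 = 0.551
~~~~((z ↔ y) ∧ ~(~1 ∧ x)) = 1 − 0.551 = 0.449

0.449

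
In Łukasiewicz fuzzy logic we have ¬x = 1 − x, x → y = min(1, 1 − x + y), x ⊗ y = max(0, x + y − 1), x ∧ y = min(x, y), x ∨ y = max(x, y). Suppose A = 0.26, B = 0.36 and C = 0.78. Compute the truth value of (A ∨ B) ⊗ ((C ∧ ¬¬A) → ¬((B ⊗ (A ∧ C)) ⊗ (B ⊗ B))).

A ∨ B = max(0.26, 0.36) = 0.36
¬A = 1 − 0.26 = 0.74
¬¬A = 1 − 0.74 = 0.26
C ∧ ¬¬A = min(0.78, 0.26) = 0.26
A ∧ C = min(0.26, 0.78) = 0.26
B ⊗ (A ∧ C) = max(0, 0.36 + 0.26 − 1) = max(0, -0.38) = 0.00
B ⊗ B = max(0, 0.36 + 0.36 − 1) = max(0, -0.28) = 0.00
(B ⊗ (A ∧ C)) ⊗ (B ⊗ B) = max(0, 0.00 + 0.00 − 1) = max(0, -1.00) = 0.00
¬((B ⊗ (A ∧ C)) ⊗ (B ⊗ B)) = 1 − 0.00 = 1.00
(C ∧ ¬¬A) → ¬((B ⊗ (A ∧ C)) ⊗ (B ⊗ B)) = min(1, 1 − 0.26 + 1.00) = min(1, 1.74) = 1.00
(A ∨ B) ⊗ ((C ∧ ¬¬A) → ¬((B ⊗ (A ∧ C)) ⊗ (B ⊗ B))) = max(0, 0.36 + 1.00 − 1) = max(0, 0.36) = 0.36

0.36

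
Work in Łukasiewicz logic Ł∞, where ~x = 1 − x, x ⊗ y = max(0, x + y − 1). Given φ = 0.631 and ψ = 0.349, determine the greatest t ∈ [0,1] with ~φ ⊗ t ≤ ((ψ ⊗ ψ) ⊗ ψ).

~φ = 1 − 0.631 = 0.369
So the left factor is ~φ = 0.369.
ψ ⊗ ψ = max(0, 0.349 + 0.349 − 1) = max(0, -0.302) = 0.000
(ψ ⊗ ψ) ⊗ ψ = max(0, 0.000 + 0.349 − 1) = max(0, -0.651) = 0.000
So the right-hand bound is (ψ ⊗ ψ) ⊗ ψ = 0.000.
The residuum of the Łukasiewicz t-norm gives the supremum: min(1, 1 − 0.369 + 0.000).
1 − 0.369 + 0.000 = 0.631, so t = min(1, 0.631) = 0.631.
Check: 0.369 ⊗ 0.631 = max(0, 0.000) = 0.000 ≤ 0.000.

0.631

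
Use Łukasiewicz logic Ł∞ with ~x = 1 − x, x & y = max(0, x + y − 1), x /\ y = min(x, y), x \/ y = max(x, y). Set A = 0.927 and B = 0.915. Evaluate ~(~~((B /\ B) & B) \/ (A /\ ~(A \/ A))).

B /\ B = min(0.915, 0.915) = 0.915
(B /\ B) & B = max(0, 0.915 + 0.915 − 1) = max(0, 0.830) = 0.830
~((B /\ B) & B) = 1 − 0.830 = 0.170
~~((B /\ B) & B) = 1 − 0.170 = 0.830
A \/ A = max(0.927, 0.927) = 0.927
~(A \/ A) = 1 − 0.927 = 0.073
A /\ ~(A \/ A) = min(0.927, 0.073) = 0.073
~~((B /\ B) & B) \/ (A /\ ~(A \/ A)) = max(0.830, 0.073) = 0.830
~(~~((B /\ B) & B) \/ (A /\ ~(A \/ A))) = 1 − 0.830 = 0.170

0.170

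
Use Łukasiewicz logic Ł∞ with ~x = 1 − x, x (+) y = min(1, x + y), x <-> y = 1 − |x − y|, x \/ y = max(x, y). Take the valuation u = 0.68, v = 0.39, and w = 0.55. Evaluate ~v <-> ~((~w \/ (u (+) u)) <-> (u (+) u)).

~v = 1 − 0.39 = 0.61
~w = 1 − 0.55 = 0.45
u (+) u = min(1, 0.68 + 0.68) = min(1, 1.36) = 1.00
~w \/ (u (+) u) = max(0.45, 1.00) = 1.00
(~w \/ (u (+) u)) <-> (u (+) u) = 1 − |1.00 − 1.00| = 1 − 0.00 = 1.00
~((~w \/ (u (+) u)) <-> (u (+) u)) = 1 − 1.00 = 0.00
~v <-> ~((~w \/ (u (+) u)) <-> (u (+) u)) = 1 − |0.61 − 0.00| = 1 − 0.61 = 0.39

0.39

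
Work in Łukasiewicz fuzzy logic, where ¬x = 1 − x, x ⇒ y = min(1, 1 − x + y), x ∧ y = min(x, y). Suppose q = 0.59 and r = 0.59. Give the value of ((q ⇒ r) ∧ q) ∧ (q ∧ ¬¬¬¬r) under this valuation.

q ⇒ r = min(1, 1 − 0.59 + 0.59) = min(1, 1.00) = 1.00
(q ⇒ r) ∧ q = min(1.00, 0.59) = 0.59
¬r = 1 − 0.59 = 0.41
¬¬r = 1 − 0.41 = 0.59
¬¬¬r = 1 − 0.59 = 0.41
¬¬¬¬r = 1 − 0.41 = 0.59
q ∧ ¬¬¬¬r = min(0.59, 0.59) = 0.59
((q ⇒ r) ∧ q) ∧ (q ∧ ¬¬¬¬r) = min(0.59, 0.59) = 0.59

0.59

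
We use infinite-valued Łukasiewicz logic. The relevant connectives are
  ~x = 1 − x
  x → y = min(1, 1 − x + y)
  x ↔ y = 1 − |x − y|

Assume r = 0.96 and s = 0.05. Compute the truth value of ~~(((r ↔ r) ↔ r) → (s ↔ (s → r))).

r ↔ r = 1 − |0.96 − 0.96| = 1 − 0.00 = 1.00
(r ↔ r) ↔ r = 1 − |1.00 − 0.96| = 1 − 0.04 = 0.96
s → r = min(1, 1 − 0.05 + 0.96) = min(1, 1.91) = 1.00
s ↔ (s → r) = 1 − |0.05 − 1.00| = 1 − 0.95 = 0.05
((r ↔ r) ↔ r) → (s ↔ (s → r)) = min(1, 1 − 0.96 + 0.05) = min(1, 0.09) = 0.09
~(((r ↔ r) ↔ r) → (s ↔ (s → r))) = 1 − 0.09 = 0.91
~~(((r ↔ r) ↔ r) → (s ↔ (s → r))) = 1 − 0.91 = 0.09

0.09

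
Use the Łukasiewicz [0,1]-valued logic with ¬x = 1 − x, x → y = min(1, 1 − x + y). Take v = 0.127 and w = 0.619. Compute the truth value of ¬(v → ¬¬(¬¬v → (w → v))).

¬v = 1 − 0.127 = 0.873
¬¬v = 1 − 0.873 = 0.127
w → v = min(1, 1 − 0.619 + 0.127) = min(1, 0.508) = 0.508
¬¬v → (w → v) = min(1, 1 − 0.127 + 0.508) = min(1, 1.381) = 1.000
¬(¬¬v → (w → v)) = 1 − 1.000 = 0.000
¬¬(¬¬v → (w → v)) = 1 − 0.000 = 1.000
v → ¬¬(¬¬v → (w → v)) = min(1, 1 − 0.127 + 1.000) = min(1, 1.873) = 1.000
¬(v → ¬¬(¬¬v → (w → v))) = 1 − 1.000 = 0.000

0.000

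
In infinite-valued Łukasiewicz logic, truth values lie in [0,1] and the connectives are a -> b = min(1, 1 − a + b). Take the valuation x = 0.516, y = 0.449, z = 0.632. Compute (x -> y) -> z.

0.699

x -> y = min(1, 1 − 0.516 + 0.449) = min(1, 0.933) = 0.933
(x -> y) -> z = min(1, 1 − 0.933 + 0.632) = min(1, 0.699) = 0.699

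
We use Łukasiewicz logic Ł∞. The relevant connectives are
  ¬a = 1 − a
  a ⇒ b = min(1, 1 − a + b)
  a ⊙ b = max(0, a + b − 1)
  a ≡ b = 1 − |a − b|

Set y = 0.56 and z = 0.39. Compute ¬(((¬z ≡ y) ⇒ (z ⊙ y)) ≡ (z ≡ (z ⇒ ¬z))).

0.34

¬z = 1 − 0.39 = 0.61
¬z ≡ y = 1 − |0.61 − 0.56| = 1 − 0.05 = 0.95
z ⊙ y = max(0, 0.39 + 0.56 − 1) = max(0, -0.05) = 0.00
(¬z ≡ y) ⇒ (z ⊙ y) = min(1, 1 − 0.95 + 0.00) = min(1, 0.05) = 0.05
z ⇒ ¬z = min(1, 1 − 0.39 + 0.61) = min(1, 1.22) = 1.00
z ≡ (z ⇒ ¬z) = 1 − |0.39 − 1.00| = 1 − 0.61 = 0.39
((¬z ≡ y) ⇒ (z ⊙ y)) ≡ (z ≡ (z ⇒ ¬z)) = 1 − |0.05 − 0.39| = 1 − 0.34 = 0.66
¬(((¬z ≡ y) ⇒ (z ⊙ y)) ≡ (z ≡ (z ⇒ ¬z))) = 1 − 0.66 = 0.34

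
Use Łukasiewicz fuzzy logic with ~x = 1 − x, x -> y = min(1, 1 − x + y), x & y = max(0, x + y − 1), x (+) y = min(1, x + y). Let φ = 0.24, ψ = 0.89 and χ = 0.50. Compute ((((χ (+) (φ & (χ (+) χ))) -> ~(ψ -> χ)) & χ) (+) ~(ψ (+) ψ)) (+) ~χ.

χ (+) χ = min(1, 0.50 + 0.50) = min(1, 1.00) = 1.00
φ & (χ (+) χ) = max(0, 0.24 + 1.00 − 1) = max(0, 0.24) = 0.24
χ (+) (φ & (χ (+) χ)) = min(1, 0.50 + 0.24) = min(1, 0.74) = 0.74
ψ -> χ = min(1, 1 − 0.89 + 0.50) = min(1, 0.61) = 0.61
~(ψ -> χ) = 1 − 0.61 = 0.39
(χ (+) (φ & (χ (+) χ))) -> ~(ψ -> χ) = min(1, 1 − 0.74 + 0.39) = min(1, 0.65) = 0.65
((χ (+) (φ & (χ (+) χ))) -> ~(ψ -> χ)) & χ = max(0, 0.65 + 0.50 − 1) = max(0, 0.15) = 0.15
ψ (+) ψ = min(1, 0.89 + 0.89) = min(1, 1.78) = 1.00
~(ψ (+) ψ) = 1 − 1.00 = 0.00
(((χ (+) (φ & (χ (+) χ))) -> ~(ψ -> χ)) & χ) (+) ~(ψ (+) ψ) = min(1, 0.15 + 0.00) = min(1, 0.15) = 0.15
~χ = 1 − 0.50 = 0.50
((((χ (+) (φ & (χ (+) χ))) -> ~(ψ -> χ)) & χ) (+) ~(ψ (+) ψ)) (+) ~χ = min(1, 0.15 + 0.50) = min(1, 0.65) = 0.65

0.65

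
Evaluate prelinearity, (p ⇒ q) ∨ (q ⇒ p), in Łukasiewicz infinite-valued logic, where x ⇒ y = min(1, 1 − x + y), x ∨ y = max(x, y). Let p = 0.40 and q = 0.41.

p ⇒ q = min(1, 1 − 0.40 + 0.41) = min(1, 1.01) = 1.00
q ⇒ p = min(1, 1 − 0.41 + 0.40) = min(1, 0.99) = 0.99
(p ⇒ q) ∨ (q ⇒ p) = max(1.00, 0.99) = 1.00
(As expected: a Ł∞-tautology — holds in every MV-chain.)

1.00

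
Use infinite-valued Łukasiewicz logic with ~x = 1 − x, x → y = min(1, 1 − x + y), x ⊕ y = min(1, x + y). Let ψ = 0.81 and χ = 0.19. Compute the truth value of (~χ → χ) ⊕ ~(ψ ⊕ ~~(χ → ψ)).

0.38

~χ = 1 − 0.19 = 0.81
~χ → χ = min(1, 1 − 0.81 + 0.19) = min(1, 0.38) = 0.38
χ → ψ = min(1, 1 − 0.19 + 0.81) = min(1, 1.62) = 1.00
~(χ → ψ) = 1 − 1.00 = 0.00
~~(χ → ψ) = 1 − 0.00 = 1.00
ψ ⊕ ~~(χ → ψ) = min(1, 0.81 + 1.00) = min(1, 1.81) = 1.00
~(ψ ⊕ ~~(χ → ψ)) = 1 − 1.00 = 0.00
(~χ → χ) ⊕ ~(ψ ⊕ ~~(χ → ψ)) = min(1, 0.38 + 0.00) = min(1, 0.38) = 0.38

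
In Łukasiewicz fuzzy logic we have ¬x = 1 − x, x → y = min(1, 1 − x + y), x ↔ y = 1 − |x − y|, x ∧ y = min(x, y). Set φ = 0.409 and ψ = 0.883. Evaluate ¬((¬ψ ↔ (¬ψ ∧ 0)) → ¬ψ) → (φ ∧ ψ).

0.643

¬ψ = 1 − 0.883 = 0.117
¬ψ ∧ 0 = min(0.117, 0.000) = 0.000
¬ψ ↔ (¬ψ ∧ 0) = 1 − |0.117 − 0.000| = 1 − 0.117 = 0.883
(¬ψ ↔ (¬ψ ∧ 0)) → ¬ψ = min(1, 1 − 0.883 + 0.117) = min(1, 0.234) = 0.234
¬((¬ψ ↔ (¬ψ ∧ 0)) → ¬ψ) = 1 − 0.234 = 0.766
φ ∧ ψ = min(0.409, 0.883) = 0.409
¬((¬ψ ↔ (¬ψ ∧ 0)) → ¬ψ) → (φ ∧ ψ) = min(1, 1 − 0.766 + 0.409) = min(1, 0.643) = 0.643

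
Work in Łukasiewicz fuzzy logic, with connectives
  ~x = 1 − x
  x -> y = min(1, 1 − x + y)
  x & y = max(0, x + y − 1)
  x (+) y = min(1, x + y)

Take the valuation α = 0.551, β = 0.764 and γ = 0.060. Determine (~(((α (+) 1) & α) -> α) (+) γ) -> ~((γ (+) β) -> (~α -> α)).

0.940

α (+) 1 = min(1, 0.551 + 1.000) = min(1, 1.551) = 1.000
(α (+) 1) & α = max(0, 1.000 + 0.551 − 1) = max(0, 0.551) = 0.551
((α (+) 1) & α) -> α = min(1, 1 − 0.551 + 0.551) = min(1, 1.000) = 1.000
~(((α (+) 1) & α) -> α) = 1 − 1.000 = 0.000
~(((α (+) 1) & α) -> α) (+) γ = min(1, 0.000 + 0.060) = min(1, 0.060) = 0.060
γ (+) β = min(1, 0.060 + 0.764) = min(1, 0.824) = 0.824
~α = 1 − 0.551 = 0.449
~α -> α = min(1, 1 − 0.449 + 0.551) = min(1, 1.102) = 1.000
(γ (+) β) -> (~α -> α) = min(1, 1 − 0.824 + 1.000) = min(1, 1.176) = 1.000
~((γ (+) β) -> (~α -> α)) = 1 − 1.000 = 0.000
(~(((α (+) 1) & α) -> α) (+) γ) -> ~((γ (+) β) -> (~α -> α)) = min(1, 1 − 0.060 + 0.000) = min(1, 0.940) = 0.940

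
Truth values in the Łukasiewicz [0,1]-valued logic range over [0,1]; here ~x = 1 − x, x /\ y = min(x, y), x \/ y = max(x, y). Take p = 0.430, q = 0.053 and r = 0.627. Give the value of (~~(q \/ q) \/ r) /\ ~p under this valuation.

0.570

q \/ q = max(0.053, 0.053) = 0.053
~(q \/ q) = 1 − 0.053 = 0.947
~~(q \/ q) = 1 − 0.947 = 0.053
~~(q \/ q) \/ r = max(0.053, 0.627) = 0.627
~p = 1 − 0.430 = 0.570
(~~(q \/ q) \/ r) /\ ~p = min(0.627, 0.570) = 0.570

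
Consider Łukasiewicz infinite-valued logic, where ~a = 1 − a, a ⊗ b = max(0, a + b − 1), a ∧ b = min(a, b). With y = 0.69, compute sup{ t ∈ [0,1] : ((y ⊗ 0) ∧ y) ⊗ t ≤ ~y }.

1.00

y ⊗ 0 = max(0, 0.69 + 0.00 − 1) = max(0, -0.31) = 0.00
(y ⊗ 0) ∧ y = min(0.00, 0.69) = 0.00
So the left factor is (y ⊗ 0) ∧ y = 0.00.
~y = 1 − 0.69 = 0.31
So the right-hand bound is ~y = 0.31.
The residuum of the Łukasiewicz t-norm gives the supremum: min(1, 1 − 0.00 + 0.31).
1 − 0.00 + 0.31 = 1.31, so t = min(1, 1.31) = 1.00.
Check: 0.00 ⊗ 1.00 = max(0, 0.00) = 0.00 ≤ 0.31.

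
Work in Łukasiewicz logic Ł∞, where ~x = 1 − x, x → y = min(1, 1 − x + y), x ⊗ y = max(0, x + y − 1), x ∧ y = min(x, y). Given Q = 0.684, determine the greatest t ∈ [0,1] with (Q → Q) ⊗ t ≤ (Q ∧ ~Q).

Q → Q = min(1, 1 − 0.684 + 0.684) = min(1, 1.000) = 1.000
So the left factor is Q → Q = 1.000.
~Q = 1 − 0.684 = 0.316
Q ∧ ~Q = min(0.684, 0.316) = 0.316
So the right-hand bound is Q ∧ ~Q = 0.316.
The residuum of the Łukasiewicz t-norm gives the supremum: min(1, 1 − 1.000 + 0.316).
1 − 1.000 + 0.316 = 0.316, so t = min(1, 0.316) = 0.316.
Check: 1.000 ⊗ 0.316 = max(0, 0.316) = 0.316 ≤ 0.316.

0.316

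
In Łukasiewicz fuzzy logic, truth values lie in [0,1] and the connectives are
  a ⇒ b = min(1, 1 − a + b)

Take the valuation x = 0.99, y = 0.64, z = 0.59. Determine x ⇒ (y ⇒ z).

0.96

y ⇒ z = min(1, 1 − 0.64 + 0.59) = min(1, 0.95) = 0.95
x ⇒ (y ⇒ z) = min(1, 1 − 0.99 + 0.95) = min(1, 0.96) = 0.96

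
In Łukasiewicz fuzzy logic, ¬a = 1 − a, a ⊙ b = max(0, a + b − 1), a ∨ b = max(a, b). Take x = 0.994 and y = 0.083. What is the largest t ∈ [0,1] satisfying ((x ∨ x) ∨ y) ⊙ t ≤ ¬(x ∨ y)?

x ∨ x = max(0.994, 0.994) = 0.994
(x ∨ x) ∨ y = max(0.994, 0.083) = 0.994
So the left factor is (x ∨ x) ∨ y = 0.994.
x ∨ y = max(0.994, 0.083) = 0.994
¬(x ∨ y) = 1 − 0.994 = 0.006
So the right-hand bound is ¬(x ∨ y) = 0.006.
The residuum of the Łukasiewicz t-norm gives the supremum: min(1, 1 − 0.994 + 0.006).
1 − 0.994 + 0.006 = 0.012, so t = min(1, 0.012) = 0.012.
Check: 0.994 ⊙ 0.012 = max(0, 0.006) = 0.006 ≤ 0.006.

0.012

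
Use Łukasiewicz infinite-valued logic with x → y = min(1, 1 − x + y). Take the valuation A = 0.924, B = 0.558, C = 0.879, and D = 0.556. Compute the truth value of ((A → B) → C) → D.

A → B = min(1, 1 − 0.924 + 0.558) = min(1, 0.634) = 0.634
(A → B) → C = min(1, 1 − 0.634 + 0.879) = min(1, 1.245) = 1.000
((A → B) → C) → D = min(1, 1 − 1.000 + 0.556) = min(1, 0.556) = 0.556

0.556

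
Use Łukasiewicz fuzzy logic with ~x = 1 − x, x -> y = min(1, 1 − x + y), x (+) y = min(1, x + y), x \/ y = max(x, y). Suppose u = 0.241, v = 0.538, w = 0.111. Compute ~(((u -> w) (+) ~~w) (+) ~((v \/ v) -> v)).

0.019

u -> w = min(1, 1 − 0.241 + 0.111) = min(1, 0.870) = 0.870
~w = 1 − 0.111 = 0.889
~~w = 1 − 0.889 = 0.111
(u -> w) (+) ~~w = min(1, 0.870 + 0.111) = min(1, 0.981) = 0.981
v \/ v = max(0.538, 0.538) = 0.538
(v \/ v) -> v = min(1, 1 − 0.538 + 0.538) = min(1, 1.000) = 1.000
~((v \/ v) -> v) = 1 − 1.000 = 0.000
((u -> w) (+) ~~w) (+) ~((v \/ v) -> v) = min(1, 0.981 + 0.000) = min(1, 0.981) = 0.981
~(((u -> w) (+) ~~w) (+) ~((v \/ v) -> v)) = 1 − 0.981 = 0.019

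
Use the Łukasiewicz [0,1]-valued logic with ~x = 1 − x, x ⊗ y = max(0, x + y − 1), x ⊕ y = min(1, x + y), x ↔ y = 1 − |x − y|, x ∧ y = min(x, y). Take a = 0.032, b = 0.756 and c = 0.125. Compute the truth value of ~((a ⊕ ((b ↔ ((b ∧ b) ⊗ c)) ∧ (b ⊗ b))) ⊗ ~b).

b ∧ b = min(0.756, 0.756) = 0.756
(b ∧ b) ⊗ c = max(0, 0.756 + 0.125 − 1) = max(0, -0.119) = 0.000
b ↔ ((b ∧ b) ⊗ c) = 1 − |0.756 − 0.000| = 1 − 0.756 = 0.244
b ⊗ b = max(0, 0.756 + 0.756 − 1) = max(0, 0.512) = 0.512
(b ↔ ((b ∧ b) ⊗ c)) ∧ (b ⊗ b) = min(0.244, 0.512) = 0.244
a ⊕ ((b ↔ ((b ∧ b) ⊗ c)) ∧ (b ⊗ b)) = min(1, 0.032 + 0.244) = min(1, 0.276) = 0.276
~b = 1 − 0.756 = 0.244
(a ⊕ ((b ↔ ((b ∧ b) ⊗ c)) ∧ (b ⊗ b))) ⊗ ~b = max(0, 0.276 + 0.244 − 1) = max(0, -0.480) = 0.000
~((a ⊕ ((b ↔ ((b ∧ b) ⊗ c)) ∧ (b ⊗ b))) ⊗ ~b) = 1 − 0.000 = 1.000

1.000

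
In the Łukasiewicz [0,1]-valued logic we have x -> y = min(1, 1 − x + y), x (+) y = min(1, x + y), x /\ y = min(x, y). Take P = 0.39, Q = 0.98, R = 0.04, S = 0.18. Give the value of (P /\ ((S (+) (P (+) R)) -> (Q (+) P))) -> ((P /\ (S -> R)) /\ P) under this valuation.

1.00

P (+) R = min(1, 0.39 + 0.04) = min(1, 0.43) = 0.43
S (+) (P (+) R) = min(1, 0.18 + 0.43) = min(1, 0.61) = 0.61
Q (+) P = min(1, 0.98 + 0.39) = min(1, 1.37) = 1.00
(S (+) (P (+) R)) -> (Q (+) P) = min(1, 1 − 0.61 + 1.00) = min(1, 1.39) = 1.00
P /\ ((S (+) (P (+) R)) -> (Q (+) P)) = min(0.39, 1.00) = 0.39
S -> R = min(1, 1 − 0.18 + 0.04) = min(1, 0.86) = 0.86
P /\ (S -> R) = min(0.39, 0.86) = 0.39
(P /\ (S -> R)) /\ P = min(0.39, 0.39) = 0.39
(P /\ ((S (+) (P (+) R)) -> (Q (+) P))) -> ((P /\ (S -> R)) /\ P) = min(1, 1 − 0.39 + 0.39) = min(1, 1.00) = 1.00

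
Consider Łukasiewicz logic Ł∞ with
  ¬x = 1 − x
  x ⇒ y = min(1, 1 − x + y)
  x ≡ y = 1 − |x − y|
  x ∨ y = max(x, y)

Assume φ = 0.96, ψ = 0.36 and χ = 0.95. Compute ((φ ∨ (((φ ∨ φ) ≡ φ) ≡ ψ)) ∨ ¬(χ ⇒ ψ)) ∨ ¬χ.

φ ∨ φ = max(0.96, 0.96) = 0.96
(φ ∨ φ) ≡ φ = 1 − |0.96 − 0.96| = 1 − 0.00 = 1.00
((φ ∨ φ) ≡ φ) ≡ ψ = 1 − |1.00 − 0.36| = 1 − 0.64 = 0.36
φ ∨ (((φ ∨ φ) ≡ φ) ≡ ψ) = max(0.96, 0.36) = 0.96
χ ⇒ ψ = min(1, 1 − 0.95 + 0.36) = min(1, 0.41) = 0.41
¬(χ ⇒ ψ) = 1 − 0.41 = 0.59
(φ ∨ (((φ ∨ φ) ≡ φ) ≡ ψ)) ∨ ¬(χ ⇒ ψ) = max(0.96, 0.59) = 0.96
¬χ = 1 − 0.95 = 0.05
((φ ∨ (((φ ∨ φ) ≡ φ) ≡ ψ)) ∨ ¬(χ ⇒ ψ)) ∨ ¬χ = max(0.96, 0.05) = 0.96

0.96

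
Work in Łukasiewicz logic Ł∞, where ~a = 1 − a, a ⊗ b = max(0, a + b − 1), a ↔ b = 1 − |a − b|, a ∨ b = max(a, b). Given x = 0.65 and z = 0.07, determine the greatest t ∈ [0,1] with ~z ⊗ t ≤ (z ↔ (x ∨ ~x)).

~z = 1 − 0.07 = 0.93
So the left factor is ~z = 0.93.
~x = 1 − 0.65 = 0.35
x ∨ ~x = max(0.65, 0.35) = 0.65
z ↔ (x ∨ ~x) = 1 − |0.07 − 0.65| = 1 − 0.58 = 0.42
So the right-hand bound is z ↔ (x ∨ ~x) = 0.42.
The residuum of the Łukasiewicz t-norm gives the supremum: min(1, 1 − 0.93 + 0.42).
1 − 0.93 + 0.42 = 0.49, so t = min(1, 0.49) = 0.49.
Check: 0.93 ⊗ 0.49 = max(0, 0.42) = 0.42 ≤ 0.42.

0.49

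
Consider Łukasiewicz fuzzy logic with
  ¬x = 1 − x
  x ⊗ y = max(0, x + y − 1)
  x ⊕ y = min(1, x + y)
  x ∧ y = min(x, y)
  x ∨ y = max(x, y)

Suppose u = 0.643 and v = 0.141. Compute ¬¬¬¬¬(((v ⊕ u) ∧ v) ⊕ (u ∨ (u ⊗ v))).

v ⊕ u = min(1, 0.141 + 0.643) = min(1, 0.784) = 0.784
(v ⊕ u) ∧ v = min(0.784, 0.141) = 0.141
u ⊗ v = max(0, 0.643 + 0.141 − 1) = max(0, -0.216) = 0.000
u ∨ (u ⊗ v) = max(0.643, 0.000) = 0.643
((v ⊕ u) ∧ v) ⊕ (u ∨ (u ⊗ v)) = min(1, 0.141 + 0.643) = min(1, 0.784) = 0.784
¬(((v ⊕ u) ∧ v) ⊕ (u ∨ (u ⊗ v))) = 1 − 0.784 = 0.216
¬¬(((v ⊕ u) ∧ v) ⊕ (u ∨ (u ⊗ v))) = 1 − 0.216 = 0.784
¬¬¬(((v ⊕ u) ∧ v) ⊕ (u ∨ (u ⊗ v))) = 1 − 0.784 = 0.216
¬¬¬¬(((v ⊕ u) ∧ v) ⊕ (u ∨ (u ⊗ v))) = 1 − 0.216 = 0.784
¬¬¬¬¬(((v ⊕ u) ∧ v) ⊕ (u ∨ (u ⊗ v))) = 1 − 0.784 = 0.216

0.216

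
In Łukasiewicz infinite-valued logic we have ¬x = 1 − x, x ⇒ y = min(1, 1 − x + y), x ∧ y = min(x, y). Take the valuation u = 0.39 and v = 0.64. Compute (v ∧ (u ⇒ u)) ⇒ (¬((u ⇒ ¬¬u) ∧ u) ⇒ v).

1.00

u ⇒ u = min(1, 1 − 0.39 + 0.39) = min(1, 1.00) = 1.00
v ∧ (u ⇒ u) = min(0.64, 1.00) = 0.64
¬u = 1 − 0.39 = 0.61
¬¬u = 1 − 0.61 = 0.39
u ⇒ ¬¬u = min(1, 1 − 0.39 + 0.39) = min(1, 1.00) = 1.00
(u ⇒ ¬¬u) ∧ u = min(1.00, 0.39) = 0.39
¬((u ⇒ ¬¬u) ∧ u) = 1 − 0.39 = 0.61
¬((u ⇒ ¬¬u) ∧ u) ⇒ v = min(1, 1 − 0.61 + 0.64) = min(1, 1.03) = 1.00
(v ∧ (u ⇒ u)) ⇒ (¬((u ⇒ ¬¬u) ∧ u) ⇒ v) = min(1, 1 − 0.64 + 1.00) = min(1, 1.36) = 1.00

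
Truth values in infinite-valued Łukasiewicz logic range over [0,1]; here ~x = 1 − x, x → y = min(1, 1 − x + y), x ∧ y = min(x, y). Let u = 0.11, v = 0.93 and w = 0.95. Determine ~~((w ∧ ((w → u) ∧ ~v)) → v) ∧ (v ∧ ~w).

0.05

w → u = min(1, 1 − 0.95 + 0.11) = min(1, 0.16) = 0.16
~v = 1 − 0.93 = 0.07
(w → u) ∧ ~v = min(0.16, 0.07) = 0.07
w ∧ ((w → u) ∧ ~v) = min(0.95, 0.07) = 0.07
(w ∧ ((w → u) ∧ ~v)) → v = min(1, 1 − 0.07 + 0.93) = min(1, 1.86) = 1.00
~((w ∧ ((w → u) ∧ ~v)) → v) = 1 − 1.00 = 0.00
~~((w ∧ ((w → u) ∧ ~v)) → v) = 1 − 0.00 = 1.00
~w = 1 − 0.95 = 0.05
v ∧ ~w = min(0.93, 0.05) = 0.05
~~((w ∧ ((w → u) ∧ ~v)) → v) ∧ (v ∧ ~w) = min(1.00, 0.05) = 0.05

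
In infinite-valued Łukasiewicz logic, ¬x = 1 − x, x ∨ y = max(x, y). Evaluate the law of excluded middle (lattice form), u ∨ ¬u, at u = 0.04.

¬u = 1 − 0.04 = 0.96
u ∨ ¬u = max(0.04, 0.96) = 0.96
(The value 0.96 < 1 shows this instance is not satisfied; not a Ł∞-tautology — its value is max(a, 1−a).)

0.96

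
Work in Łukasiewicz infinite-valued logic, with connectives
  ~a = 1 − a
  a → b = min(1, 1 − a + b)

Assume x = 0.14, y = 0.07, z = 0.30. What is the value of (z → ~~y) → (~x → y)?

0.44

~y = 1 − 0.07 = 0.93
~~y = 1 − 0.93 = 0.07
z → ~~y = min(1, 1 − 0.30 + 0.07) = min(1, 0.77) = 0.77
~x = 1 − 0.14 = 0.86
~x → y = min(1, 1 − 0.86 + 0.07) = min(1, 0.21) = 0.21
(z → ~~y) → (~x → y) = min(1, 1 − 0.77 + 0.21) = min(1, 0.44) = 0.44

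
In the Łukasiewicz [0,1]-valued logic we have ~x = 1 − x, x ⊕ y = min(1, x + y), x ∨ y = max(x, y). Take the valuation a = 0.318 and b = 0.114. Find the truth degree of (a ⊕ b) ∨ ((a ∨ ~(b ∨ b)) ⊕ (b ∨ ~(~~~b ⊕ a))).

a ⊕ b = min(1, 0.318 + 0.114) = min(1, 0.432) = 0.432
b ∨ b = max(0.114, 0.114) = 0.114
~(b ∨ b) = 1 − 0.114 = 0.886
a ∨ ~(b ∨ b) = max(0.318, 0.886) = 0.886
~b = 1 − 0.114 = 0.886
~~b = 1 − 0.886 = 0.114
~~~b = 1 − 0.114 = 0.886
~~~b ⊕ a = min(1, 0.886 + 0.318) = min(1, 1.204) = 1.000
~(~~~b ⊕ a) = 1 − 1.000 = 0.000
b ∨ ~(~~~b ⊕ a) = max(0.114, 0.000) = 0.114
(a ∨ ~(b ∨ b)) ⊕ (b ∨ ~(~~~b ⊕ a)) = min(1, 0.886 + 0.114) = min(1, 1.000) = 1.000
(a ⊕ b) ∨ ((a ∨ ~(b ∨ b)) ⊕ (b ∨ ~(~~~b ⊕ a))) = max(0.432, 1.000) = 1.000

1.000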